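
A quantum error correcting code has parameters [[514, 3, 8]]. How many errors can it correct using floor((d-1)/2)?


Code parameters: [[514, 3, 8]], distance d = 8.
Number of correctable errors = floor((d-1)/2)
= floor((8 - 1)/2)
= floor(7/2)
= 3

3


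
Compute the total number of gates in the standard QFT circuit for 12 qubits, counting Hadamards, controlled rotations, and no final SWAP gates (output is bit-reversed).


Hadamard gates: 12
Controlled rotations: n*(n-1)/2 = 12*11/2 = 66
SWAP gates: 0 (omitted)
Total = 12 + 66
= 78

78


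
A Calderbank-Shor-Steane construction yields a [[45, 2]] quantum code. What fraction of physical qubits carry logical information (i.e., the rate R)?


Code rate R = k/n
= 2/45
= 0.0444

0.0444


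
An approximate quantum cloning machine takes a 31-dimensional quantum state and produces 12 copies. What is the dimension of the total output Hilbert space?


Output space = H^(tensor 12) where dim(H) = 31
dim = 31^12
= 961 (after 2 factors)
= 29791 (after 3 factors)
= 923521 (after 4 factors)
= 28629151 (after 5 factors)
= 887503681 (after 6 factors)
= 27512614111 (after 7 factors)
= 852891037441 (after 8 factors)
= 26439622160671 (after 9 factors)
= 819628286980801 (after 10 factors)
= 25408476896404831 (after 11 factors)
= 787662783788549761 (after 12 factors)
= 787662783788549761

787662783788549761


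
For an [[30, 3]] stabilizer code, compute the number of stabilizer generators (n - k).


For an [[n,k]] stabilizer code:
Number of stabilizer generators = n - k
= 30 - 3
= 27

27


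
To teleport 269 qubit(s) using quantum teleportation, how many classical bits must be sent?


Quantum teleportation requires 2 classical bits per qubit teleported.
269 qubit(s) -> 2 * 269 = 538 classical bits

538


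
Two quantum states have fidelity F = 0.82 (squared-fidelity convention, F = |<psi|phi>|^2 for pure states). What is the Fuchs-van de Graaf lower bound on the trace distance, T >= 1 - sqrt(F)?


Fuchs-van de Graaf (squared-fidelity convention): 1 - sqrt(F) <= T <= sqrt(1 - F).
Lower bound: T >= 1 - sqrt(F)
sqrt(F) = sqrt(0.82) = 0.9055
T >= 1 - 0.9055
T >= 0.0945

0.0945


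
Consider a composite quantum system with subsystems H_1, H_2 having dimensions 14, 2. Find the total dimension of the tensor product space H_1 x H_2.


dim(H_1 x H_2) = 14 * 2
= 28

28


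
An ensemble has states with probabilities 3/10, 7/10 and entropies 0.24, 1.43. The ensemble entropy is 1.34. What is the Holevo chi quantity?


chi = S(rho) - sum_i p_i * S(rho_i)
Weighted entropy = 3/10 * 0.24 + 7/10 * 1.43
= 1.0730
chi = 1.34 - 1.0730
= 0.2670

0.2670


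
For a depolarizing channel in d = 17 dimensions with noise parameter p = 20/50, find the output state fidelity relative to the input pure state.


F = (1-p) + p/d
= (1 - 0.4000) + 0.4000/17
= 0.6000 + 0.0235
= 0.6235

0.6235


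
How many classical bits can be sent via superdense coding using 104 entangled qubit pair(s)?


Superdense coding allows 2 classical bits per shared entangled pair.
104 pair(s) -> 2 * 104 = 208 classical bits

208


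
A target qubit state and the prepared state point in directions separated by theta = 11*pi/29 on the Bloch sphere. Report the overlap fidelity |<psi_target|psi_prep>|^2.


For states separated by angle theta on Bloch sphere:
F = cos^2(theta/2)
theta = 11*pi/29 = 1.1916
theta/2 = 0.5958
cos(theta/2) = 0.8277
F = 0.6851

0.6851


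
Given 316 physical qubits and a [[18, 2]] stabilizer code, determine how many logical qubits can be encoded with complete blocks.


Each code block uses 18 physical qubits for 2 logical qubit(s).
Number of complete blocks = floor(316 / 18) = 17
Logical qubits = 17 * 2
= 34

34


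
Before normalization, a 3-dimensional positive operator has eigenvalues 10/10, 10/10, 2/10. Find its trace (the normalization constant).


tr(M) = sum of eigenvalues
= 10/10 + 10/10 + 2/10
= 22/10
= 2.2000

2.2000


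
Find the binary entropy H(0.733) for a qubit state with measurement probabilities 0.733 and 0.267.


S = -p*log2(p) - (1-p)*log2(1-p)
p = 0.7330, 1-p = 0.2670
= -0.7330 * log2(0.7330) - 0.2670 * log2(0.2670)
= -(-0.3285) - (-0.5087)
= 0.8371

0.8371


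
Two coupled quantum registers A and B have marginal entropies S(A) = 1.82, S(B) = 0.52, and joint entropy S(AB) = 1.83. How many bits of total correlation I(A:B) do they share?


I(A:B) = S(A) + S(B) - S(AB)
= 1.82 + 0.52 - 1.83
= 0.5100

0.5100


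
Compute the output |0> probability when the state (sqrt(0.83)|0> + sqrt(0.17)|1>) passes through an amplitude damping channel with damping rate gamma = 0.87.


For amplitude damping with parameter gamma on state sqrt(a)|0> + sqrt(b)|1>:
alpha^2 = 0.83, beta^2 = 0.17
P(|0>) = alpha^2 + gamma * beta^2
= 0.83 + 0.87 * 0.17
= 0.83 + 0.1479
= 0.9779

0.9779


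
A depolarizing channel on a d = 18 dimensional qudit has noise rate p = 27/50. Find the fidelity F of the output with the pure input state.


F = (1-p) + p/d
= (1 - 0.5400) + 0.5400/18
= 0.4600 + 0.0300
= 0.4900

0.4900


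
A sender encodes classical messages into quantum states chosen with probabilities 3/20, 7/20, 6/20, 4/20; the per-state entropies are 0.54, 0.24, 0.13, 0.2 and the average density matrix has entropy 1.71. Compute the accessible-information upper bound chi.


chi = S(rho) - sum_i p_i * S(rho_i)
Weighted entropy = 3/20 * 0.54 + 7/20 * 0.24 + 6/20 * 0.13 + 4/20 * 0.2
= 0.2440
chi = 1.71 - 0.2440
= 1.4660

1.4660


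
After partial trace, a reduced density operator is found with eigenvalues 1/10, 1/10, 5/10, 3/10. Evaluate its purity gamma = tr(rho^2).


tr(rho^2) = sum of eigenvalues squared
= (1/10)^2 + (1/10)^2 + (5/10)^2 + (3/10)^2
= (1 + 1 + 25 + 9) / 100
= 36/100
= 0.3600

0.3600


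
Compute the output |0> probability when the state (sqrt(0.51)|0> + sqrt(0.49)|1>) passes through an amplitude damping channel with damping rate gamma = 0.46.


For amplitude damping with parameter gamma on state sqrt(a)|0> + sqrt(b)|1>:
alpha^2 = 0.51, beta^2 = 0.49
P(|0>) = alpha^2 + gamma * beta^2
= 0.51 + 0.46 * 0.49
= 0.51 + 0.2254
= 0.7354

0.7354


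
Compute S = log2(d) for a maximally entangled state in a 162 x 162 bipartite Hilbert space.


For a maximally entangled state in d x d:
S = log2(d) = log2(162)
= 7.3399

7.3399


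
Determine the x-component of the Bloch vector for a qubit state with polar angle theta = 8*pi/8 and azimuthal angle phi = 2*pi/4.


theta = 3.1416, phi = 1.5708
r_x = sin(theta)*cos(phi) = 0.0000 * 0.0000
r_x = 0.0000

0.0000


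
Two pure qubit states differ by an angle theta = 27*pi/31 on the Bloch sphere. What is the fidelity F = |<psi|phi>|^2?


For states separated by angle theta on Bloch sphere:
F = cos^2(theta/2)
theta = 27*pi/31 = 2.7362
theta/2 = 1.3681
cos(theta/2) = 0.2013
F = 0.0405

0.0405


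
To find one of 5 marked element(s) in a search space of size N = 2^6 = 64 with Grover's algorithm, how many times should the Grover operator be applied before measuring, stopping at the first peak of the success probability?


After j Grover iterations the success probability is P(j) = sin^2((2j+1)*theta), where sin(theta) = sqrt(k/N).
N = 2^6 = 64, k = 5
sin(theta) = sqrt(k/N) = 0.2795084972
theta = arcsin(sqrt(k/N)) = 0.2832821653 rad
P(j) reaches its first maximum when (2j+1)*theta is as close as possible to pi/2, i.e. j = round(pi/(4*theta) - 1/2).
pi/(4*theta) - 1/2 = 2.2725
(For comparison, the common estimate pi/4 * sqrt(N/k) = 2.8099; the exact maximiser is used here.)
Optimal iterations = 2

2


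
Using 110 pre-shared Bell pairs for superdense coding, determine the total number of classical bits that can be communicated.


Superdense coding allows 2 classical bits per shared entangled pair.
110 pair(s) -> 2 * 110 = 220 classical bits

220


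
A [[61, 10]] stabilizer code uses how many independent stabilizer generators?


For an [[n,k]] stabilizer code:
Number of stabilizer generators = n - k
= 61 - 10
= 51

51


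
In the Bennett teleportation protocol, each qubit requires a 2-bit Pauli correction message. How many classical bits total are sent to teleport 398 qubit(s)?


Quantum teleportation requires 2 classical bits per qubit teleported.
398 qubit(s) -> 2 * 398 = 796 classical bits

796


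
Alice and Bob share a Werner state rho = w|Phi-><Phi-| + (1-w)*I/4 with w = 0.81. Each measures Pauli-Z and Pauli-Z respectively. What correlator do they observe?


|Phi-> = (|00> - |11>)/sqrt(2)
For the pure Bell state, <Z_A Z_B> = +1 (Bell-state Pauli correlator).
The maximally-mixed part I/4 has tr(I/4 * P tensor P) = 0 for any traceless Pauli P.
So <Z_A Z_B>_rho = w * (+1) + (1 - w) * 0
= 0.81 * (+1)
= 0.8100

0.8100


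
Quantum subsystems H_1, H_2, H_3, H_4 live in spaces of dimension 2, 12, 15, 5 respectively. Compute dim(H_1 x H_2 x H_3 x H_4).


dim(H_1 x H_2 x H_3 x H_4) = 2 * 12 * 15 * 5
= 24 * 15 * 5
= 360 * 5
= 1800

1800


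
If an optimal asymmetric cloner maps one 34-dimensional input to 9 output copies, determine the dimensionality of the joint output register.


Output space = H^(tensor 9) where dim(H) = 34
dim = 34^9
= 1156 (after 2 factors)
= 39304 (after 3 factors)
= 1336336 (after 4 factors)
= 45435424 (after 5 factors)
= 1544804416 (after 6 factors)
= 52523350144 (after 7 factors)
= 1785793904896 (after 8 factors)
= 60716992766464 (after 9 factors)
= 60716992766464

60716992766464


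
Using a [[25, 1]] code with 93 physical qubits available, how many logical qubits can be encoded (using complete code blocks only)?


Each code block uses 25 physical qubits for 1 logical qubit(s).
Number of complete blocks = floor(93 / 25) = 3
Logical qubits = 3 * 1
= 3

3


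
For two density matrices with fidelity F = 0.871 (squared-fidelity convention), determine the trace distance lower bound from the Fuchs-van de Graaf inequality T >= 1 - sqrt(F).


Fuchs-van de Graaf (squared-fidelity convention): 1 - sqrt(F) <= T <= sqrt(1 - F).
Lower bound: T >= 1 - sqrt(F)
sqrt(F) = sqrt(0.871) = 0.9333
T >= 1 - 0.9333
T >= 0.0667

0.0667


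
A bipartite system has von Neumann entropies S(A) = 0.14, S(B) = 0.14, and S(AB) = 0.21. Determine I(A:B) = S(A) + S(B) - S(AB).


I(A:B) = S(A) + S(B) - S(AB)
= 0.14 + 0.14 - 0.21
= 0.0700

0.0700


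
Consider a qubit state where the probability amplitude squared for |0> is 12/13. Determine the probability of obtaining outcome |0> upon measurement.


|alpha|^2 = 12/13 = 0.9231
|beta|^2 = 1 - 12/13 = 1/13 = 0.0769
P(|0>) = |alpha|^2 = 0.9231

0.9231


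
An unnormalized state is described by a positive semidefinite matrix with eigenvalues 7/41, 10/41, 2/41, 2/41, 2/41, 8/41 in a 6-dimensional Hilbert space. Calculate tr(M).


tr(M) = sum of eigenvalues
= 7/41 + 10/41 + 2/41 + 2/41 + 2/41 + 8/41
= 31/41
= 0.7561

0.7561


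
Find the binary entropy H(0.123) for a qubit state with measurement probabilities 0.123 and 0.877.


S = -p*log2(p) - (1-p)*log2(1-p)
p = 0.1230, 1-p = 0.8770
= -0.1230 * log2(0.1230) - 0.8770 * log2(0.8770)
= -(-0.3719) - (-0.1661)
= 0.5379

0.5379


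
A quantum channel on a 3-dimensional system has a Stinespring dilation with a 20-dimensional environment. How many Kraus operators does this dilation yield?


Tracing out the environment in an orthonormal basis {|i>_E} gives Kraus operators K_i = <i|_E U |0>_E.
Number of Kraus operators = dim(H_env) = d_env
= 20

20


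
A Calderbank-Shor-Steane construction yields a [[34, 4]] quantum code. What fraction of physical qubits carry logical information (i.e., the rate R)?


Code rate R = k/n
= 4/34
= 0.1176

0.1176


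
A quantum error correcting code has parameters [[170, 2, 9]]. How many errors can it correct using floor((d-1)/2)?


Code parameters: [[170, 2, 9]], distance d = 9.
Number of correctable errors = floor((d-1)/2)
= floor((9 - 1)/2)
= floor(8/2)
= 4

4


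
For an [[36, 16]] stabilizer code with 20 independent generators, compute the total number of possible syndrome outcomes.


Each stabilizer generator gives a binary (+1 or -1) measurement outcome.
With 20 independent generators:
Total syndromes = 2^20
= 1048576

1048576


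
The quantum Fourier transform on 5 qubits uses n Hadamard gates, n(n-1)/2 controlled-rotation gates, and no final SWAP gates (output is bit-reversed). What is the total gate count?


Hadamard gates: 5
Controlled rotations: n*(n-1)/2 = 5*4/2 = 10
SWAP gates: 0 (omitted)
Total = 5 + 10
= 15

15


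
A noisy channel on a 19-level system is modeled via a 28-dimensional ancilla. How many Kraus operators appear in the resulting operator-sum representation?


Tracing out the environment in an orthonormal basis {|i>_E} gives Kraus operators K_i = <i|_E U |0>_E.
Number of Kraus operators = dim(H_env) = d_env
= 28

28


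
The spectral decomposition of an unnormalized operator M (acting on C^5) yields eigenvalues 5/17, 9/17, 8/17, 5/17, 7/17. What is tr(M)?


tr(M) = sum of eigenvalues
= 5/17 + 9/17 + 8/17 + 5/17 + 7/17
= 34/17
= 2.0000

2.0000


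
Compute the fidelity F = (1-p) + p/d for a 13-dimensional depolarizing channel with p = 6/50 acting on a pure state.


F = (1-p) + p/d
= (1 - 0.1200) + 0.1200/13
= 0.8800 + 0.0092
= 0.8892

0.8892


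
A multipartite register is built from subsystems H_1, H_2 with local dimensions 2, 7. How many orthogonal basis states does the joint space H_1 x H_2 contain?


dim(H_1 x H_2) = 2 * 7
= 14

14


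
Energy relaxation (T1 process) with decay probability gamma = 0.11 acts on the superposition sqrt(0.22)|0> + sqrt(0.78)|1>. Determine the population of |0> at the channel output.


For amplitude damping with parameter gamma on state sqrt(a)|0> + sqrt(b)|1>:
alpha^2 = 0.22, beta^2 = 0.78
P(|0>) = alpha^2 + gamma * beta^2
= 0.22 + 0.11 * 0.78
= 0.22 + 0.0858
= 0.3058

0.3058


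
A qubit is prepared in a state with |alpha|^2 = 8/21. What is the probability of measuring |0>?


|alpha|^2 = 8/21 = 0.3810
|beta|^2 = 1 - 8/21 = 13/21 = 0.6190
P(|0>) = |alpha|^2 = 0.3810

0.3810


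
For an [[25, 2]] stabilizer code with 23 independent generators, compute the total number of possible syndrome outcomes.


Each stabilizer generator gives a binary (+1 or -1) measurement outcome.
With 23 independent generators:
Total syndromes = 2^23
= 8388608

8388608


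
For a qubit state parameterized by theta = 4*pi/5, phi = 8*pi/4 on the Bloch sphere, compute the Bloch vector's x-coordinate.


theta = 2.5133, phi = 6.2832
r_x = sin(theta)*cos(phi) = 0.5878 * 1.0000
r_x = 0.5878

0.5878


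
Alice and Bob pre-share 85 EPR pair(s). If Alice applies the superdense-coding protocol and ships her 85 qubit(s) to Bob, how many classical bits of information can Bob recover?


Superdense coding allows 2 classical bits per shared entangled pair.
85 pair(s) -> 2 * 85 = 170 classical bits

170


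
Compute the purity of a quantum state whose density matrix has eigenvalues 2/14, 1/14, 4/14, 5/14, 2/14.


tr(rho^2) = sum of eigenvalues squared
= (2/14)^2 + (1/14)^2 + (4/14)^2 + (5/14)^2 + (2/14)^2
= (4 + 1 + 16 + 25 + 4) / 196
= 50/196
= 0.2551

0.2551


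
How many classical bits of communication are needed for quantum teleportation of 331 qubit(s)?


Quantum teleportation requires 2 classical bits per qubit teleported.
331 qubit(s) -> 2 * 331 = 662 classical bits

662


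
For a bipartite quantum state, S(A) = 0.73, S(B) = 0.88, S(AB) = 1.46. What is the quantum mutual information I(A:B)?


I(A:B) = S(A) + S(B) - S(AB)
= 0.73 + 0.88 - 1.46
= 0.1500

0.1500


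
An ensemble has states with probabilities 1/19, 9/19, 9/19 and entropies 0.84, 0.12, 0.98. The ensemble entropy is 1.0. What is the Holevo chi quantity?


chi = S(rho) - sum_i p_i * S(rho_i)
Weighted entropy = 1/19 * 0.84 + 9/19 * 0.12 + 9/19 * 0.98
= 0.5653
chi = 1.0 - 0.5653
= 0.4347

0.4347


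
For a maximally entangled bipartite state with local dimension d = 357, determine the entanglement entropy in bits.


For a maximally entangled state in d x d:
S = log2(d) = log2(357)
= 8.4798

8.4798


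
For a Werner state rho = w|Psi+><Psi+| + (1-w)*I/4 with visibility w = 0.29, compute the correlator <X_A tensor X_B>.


|Psi+> = (|01> + |10>)/sqrt(2)
For the pure Bell state, <X_A X_B> = +1 (Bell-state Pauli correlator).
The maximally-mixed part I/4 has tr(I/4 * P tensor P) = 0 for any traceless Pauli P.
So <X_A X_B>_rho = w * (+1) + (1 - w) * 0
= 0.29 * (+1)
= 0.2900

0.2900


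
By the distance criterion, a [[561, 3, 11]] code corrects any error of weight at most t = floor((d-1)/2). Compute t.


Code parameters: [[561, 3, 11]], distance d = 11.
Number of correctable errors = floor((d-1)/2)
= floor((11 - 1)/2)
= floor(10/2)
= 5

5


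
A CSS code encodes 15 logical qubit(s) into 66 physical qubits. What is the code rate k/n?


Code rate R = k/n
= 15/66
= 0.2273

0.2273


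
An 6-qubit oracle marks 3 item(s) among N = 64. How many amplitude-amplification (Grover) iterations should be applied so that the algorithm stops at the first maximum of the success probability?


After j Grover iterations the success probability is P(j) = sin^2((2j+1)*theta), where sin(theta) = sqrt(k/N).
N = 2^6 = 64, k = 3
sin(theta) = sqrt(k/N) = 0.2165063509
theta = arcsin(sqrt(k/N)) = 0.2182345144 rad
P(j) reaches its first maximum when (2j+1)*theta is as close as possible to pi/2, i.e. j = round(pi/(4*theta) - 1/2).
pi/(4*theta) - 1/2 = 3.0989
(For comparison, the common estimate pi/4 * sqrt(N/k) = 3.6276; the exact maximiser is used here.)
Optimal iterations = 3

3


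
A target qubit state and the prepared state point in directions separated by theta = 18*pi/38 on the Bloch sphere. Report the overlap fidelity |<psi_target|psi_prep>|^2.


For states separated by angle theta on Bloch sphere:
F = cos^2(theta/2)
theta = 18*pi/38 = 1.4881
theta/2 = 0.7441
cos(theta/2) = 0.7357
F = 0.5413

0.5413


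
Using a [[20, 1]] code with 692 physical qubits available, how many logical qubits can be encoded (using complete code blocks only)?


Each code block uses 20 physical qubits for 1 logical qubit(s).
Number of complete blocks = floor(692 / 20) = 34
Logical qubits = 34 * 1
= 34

34


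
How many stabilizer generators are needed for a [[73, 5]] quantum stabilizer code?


For an [[n,k]] stabilizer code:
Number of stabilizer generators = n - k
= 73 - 5
= 68

68


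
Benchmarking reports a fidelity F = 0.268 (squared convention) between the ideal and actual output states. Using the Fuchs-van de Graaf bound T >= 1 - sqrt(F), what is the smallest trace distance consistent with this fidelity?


Fuchs-van de Graaf (squared-fidelity convention): 1 - sqrt(F) <= T <= sqrt(1 - F).
Lower bound: T >= 1 - sqrt(F)
sqrt(F) = sqrt(0.268) = 0.5177
T >= 1 - 0.5177
T >= 0.4823

0.4823


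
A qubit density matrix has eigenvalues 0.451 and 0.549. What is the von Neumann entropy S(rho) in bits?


S = -p*log2(p) - (1-p)*log2(1-p)
p = 0.4510, 1-p = 0.5490
= -0.4510 * log2(0.4510) - 0.5490 * log2(0.5490)
= -(-0.5181) - (-0.4750)
= 0.9931

0.9931


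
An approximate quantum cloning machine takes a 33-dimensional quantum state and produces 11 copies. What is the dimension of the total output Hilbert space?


Output space = H^(tensor 11) where dim(H) = 33
dim = 33^11
= 1089 (after 2 factors)
= 35937 (after 3 factors)
= 1185921 (after 4 factors)
= 39135393 (after 5 factors)
= 1291467969 (after 6 factors)
= 42618442977 (after 7 factors)
= 1406408618241 (after 8 factors)
= 46411484401953 (after 9 factors)
= 1531578985264449 (after 10 factors)
= 50542106513726817 (after 11 factors)
= 50542106513726817

50542106513726817


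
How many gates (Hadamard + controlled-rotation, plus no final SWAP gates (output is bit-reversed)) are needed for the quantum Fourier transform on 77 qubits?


Hadamard gates: 77
Controlled rotations: n*(n-1)/2 = 77*76/2 = 2926
SWAP gates: 0 (omitted)
Total = 77 + 2926
= 3003

3003


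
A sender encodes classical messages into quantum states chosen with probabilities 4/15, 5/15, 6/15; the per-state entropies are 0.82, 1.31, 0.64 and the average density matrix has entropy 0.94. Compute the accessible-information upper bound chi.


chi = S(rho) - sum_i p_i * S(rho_i)
Weighted entropy = 4/15 * 0.82 + 5/15 * 1.31 + 6/15 * 0.64
= 0.9113
chi = 0.94 - 0.9113
= 0.0287

0.0287


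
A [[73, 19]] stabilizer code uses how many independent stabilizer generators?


For an [[n,k]] stabilizer code:
Number of stabilizer generators = n - k
= 73 - 19
= 54

54


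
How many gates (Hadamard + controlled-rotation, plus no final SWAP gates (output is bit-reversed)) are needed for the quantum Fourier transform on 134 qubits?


Hadamard gates: 134
Controlled rotations: n*(n-1)/2 = 134*133/2 = 8911
SWAP gates: 0 (omitted)
Total = 134 + 8911
= 9045

9045


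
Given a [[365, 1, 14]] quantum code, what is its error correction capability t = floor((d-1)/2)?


Code parameters: [[365, 1, 14]], distance d = 14.
Number of correctable errors = floor((d-1)/2)
= floor((14 - 1)/2)
= floor(13/2)
= 6

6


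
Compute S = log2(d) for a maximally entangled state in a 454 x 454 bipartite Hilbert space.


For a maximally entangled state in d x d:
S = log2(d) = log2(454)
= 8.8265

8.8265


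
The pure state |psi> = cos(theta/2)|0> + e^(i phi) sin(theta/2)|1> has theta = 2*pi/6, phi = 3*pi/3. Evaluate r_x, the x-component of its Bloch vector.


theta = 1.0472, phi = 3.1416
r_x = sin(theta)*cos(phi) = 0.8660 * -1.0000
r_x = -0.8660

-0.8660


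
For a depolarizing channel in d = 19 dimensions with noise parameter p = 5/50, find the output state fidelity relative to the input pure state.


F = (1-p) + p/d
= (1 - 0.1000) + 0.1000/19
= 0.9000 + 0.0053
= 0.9053

0.9053


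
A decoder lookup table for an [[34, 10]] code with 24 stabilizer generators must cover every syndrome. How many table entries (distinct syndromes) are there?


Each stabilizer generator gives a binary (+1 or -1) measurement outcome.
With 24 independent generators:
Total syndromes = 2^24
= 16777216

16777216


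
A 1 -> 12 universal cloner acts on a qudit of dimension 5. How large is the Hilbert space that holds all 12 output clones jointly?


Output space = H^(tensor 12) where dim(H) = 5
dim = 5^12
= 25 (after 2 factors)
= 125 (after 3 factors)
= 625 (after 4 factors)
= 3125 (after 5 factors)
= 15625 (after 6 factors)
= 78125 (after 7 factors)
= 390625 (after 8 factors)
= 1953125 (after 9 factors)
= 9765625 (after 10 factors)
= 48828125 (after 11 factors)
= 244140625 (after 12 factors)
= 244140625

244140625


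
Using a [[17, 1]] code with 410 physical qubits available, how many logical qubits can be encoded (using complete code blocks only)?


Each code block uses 17 physical qubits for 1 logical qubit(s).
Number of complete blocks = floor(410 / 17) = 24
Logical qubits = 24 * 1
= 24

24


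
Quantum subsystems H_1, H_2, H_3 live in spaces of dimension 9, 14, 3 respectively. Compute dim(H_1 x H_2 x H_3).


dim(H_1 x H_2 x H_3) = 9 * 14 * 3
= 126 * 3
= 378

378


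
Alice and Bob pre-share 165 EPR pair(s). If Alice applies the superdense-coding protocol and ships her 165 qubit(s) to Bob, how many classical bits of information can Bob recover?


Superdense coding allows 2 classical bits per shared entangled pair.
165 pair(s) -> 2 * 165 = 330 classical bits

330


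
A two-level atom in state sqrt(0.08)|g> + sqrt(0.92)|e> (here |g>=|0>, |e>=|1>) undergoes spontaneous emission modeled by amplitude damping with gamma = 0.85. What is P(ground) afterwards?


For amplitude damping with parameter gamma on state sqrt(a)|0> + sqrt(b)|1>:
alpha^2 = 0.08, beta^2 = 0.92
P(|0>) = alpha^2 + gamma * beta^2
= 0.08 + 0.85 * 0.92
= 0.08 + 0.7820
= 0.8620

0.8620


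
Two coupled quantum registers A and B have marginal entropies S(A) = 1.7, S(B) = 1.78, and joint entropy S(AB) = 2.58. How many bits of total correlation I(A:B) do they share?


I(A:B) = S(A) + S(B) - S(AB)
= 1.7 + 1.78 - 2.58
= 0.9000

0.9000


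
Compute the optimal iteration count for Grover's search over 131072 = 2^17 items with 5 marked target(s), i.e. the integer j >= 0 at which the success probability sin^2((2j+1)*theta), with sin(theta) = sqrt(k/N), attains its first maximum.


After j Grover iterations the success probability is P(j) = sin^2((2j+1)*theta), where sin(theta) = sqrt(k/N).
N = 2^17 = 131072, k = 5
sin(theta) = sqrt(k/N) = 0.006176323555
theta = arcsin(sqrt(k/N)) = 0.006176362824 rad
P(j) reaches its first maximum when (2j+1)*theta is as close as possible to pi/2, i.e. j = round(pi/(4*theta) - 1/2).
pi/(4*theta) - 1/2 = 126.6619
(For comparison, the common estimate pi/4 * sqrt(N/k) = 127.1627; the exact maximiser is used here.)
Optimal iterations = 127

127


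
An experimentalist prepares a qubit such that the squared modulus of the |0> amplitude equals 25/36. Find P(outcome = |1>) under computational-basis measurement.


|alpha|^2 = 25/36 = 0.6944
|beta|^2 = 1 - 25/36 = 11/36 = 0.3056
P(|1>) = |beta|^2 = 0.3056

0.3056


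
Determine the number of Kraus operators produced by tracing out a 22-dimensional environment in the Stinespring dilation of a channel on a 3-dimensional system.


Tracing out the environment in an orthonormal basis {|i>_E} gives Kraus operators K_i = <i|_E U |0>_E.
Number of Kraus operators = dim(H_env) = d_env
= 22

22


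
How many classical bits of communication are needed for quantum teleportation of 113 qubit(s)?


Quantum teleportation requires 2 classical bits per qubit teleported.
113 qubit(s) -> 2 * 113 = 226 classical bits

226


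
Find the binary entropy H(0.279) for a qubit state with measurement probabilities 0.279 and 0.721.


S = -p*log2(p) - (1-p)*log2(1-p)
p = 0.2790, 1-p = 0.7210
= -0.2790 * log2(0.2790) - 0.7210 * log2(0.7210)
= -(-0.5138) - (-0.3403)
= 0.8541

0.8541


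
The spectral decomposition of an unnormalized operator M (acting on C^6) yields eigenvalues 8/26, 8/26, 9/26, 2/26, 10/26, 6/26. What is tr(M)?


tr(M) = sum of eigenvalues
= 8/26 + 8/26 + 9/26 + 2/26 + 10/26 + 6/26
= 43/26
= 1.6538

1.6538


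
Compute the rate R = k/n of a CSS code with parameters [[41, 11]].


Code rate R = k/n
= 11/41
= 0.2683

0.2683


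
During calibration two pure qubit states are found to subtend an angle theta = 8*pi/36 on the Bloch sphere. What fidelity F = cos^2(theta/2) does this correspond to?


For states separated by angle theta on Bloch sphere:
F = cos^2(theta/2)
theta = 8*pi/36 = 0.6981
theta/2 = 0.3491
cos(theta/2) = 0.9397
F = 0.8830

0.8830


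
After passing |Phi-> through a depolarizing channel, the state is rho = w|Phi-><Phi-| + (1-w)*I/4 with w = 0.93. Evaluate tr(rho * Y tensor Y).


|Phi-> = (|00> - |11>)/sqrt(2)
For the pure Bell state, <Y_A Y_B> = +1 (Bell-state Pauli correlator).
The maximally-mixed part I/4 has tr(I/4 * P tensor P) = 0 for any traceless Pauli P.
So <Y_A Y_B>_rho = w * (+1) + (1 - w) * 0
= 0.93 * (+1)
= 0.9300

0.9300


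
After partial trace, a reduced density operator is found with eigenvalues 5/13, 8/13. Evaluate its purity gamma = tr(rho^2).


tr(rho^2) = sum of eigenvalues squared
= (5/13)^2 + (8/13)^2
= (25 + 64) / 169
= 89/169
= 0.5266

0.5266


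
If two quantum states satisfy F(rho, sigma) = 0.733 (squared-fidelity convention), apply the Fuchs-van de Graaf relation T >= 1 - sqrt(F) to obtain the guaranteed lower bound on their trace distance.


Fuchs-van de Graaf (squared-fidelity convention): 1 - sqrt(F) <= T <= sqrt(1 - F).
Lower bound: T >= 1 - sqrt(F)
sqrt(F) = sqrt(0.733) = 0.8562
T >= 1 - 0.8562
T >= 0.1438

0.1438


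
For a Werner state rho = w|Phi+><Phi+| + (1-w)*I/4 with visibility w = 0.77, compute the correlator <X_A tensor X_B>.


|Phi+> = (|00> + |11>)/sqrt(2)
For the pure Bell state, <X_A X_B> = +1 (Bell-state Pauli correlator).
The maximally-mixed part I/4 has tr(I/4 * P tensor P) = 0 for any traceless Pauli P.
So <X_A X_B>_rho = w * (+1) + (1 - w) * 0
= 0.77 * (+1)
= 0.7700

0.7700


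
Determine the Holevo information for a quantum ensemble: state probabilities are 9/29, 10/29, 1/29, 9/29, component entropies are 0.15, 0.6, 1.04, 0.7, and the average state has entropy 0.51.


chi = S(rho) - sum_i p_i * S(rho_i)
Weighted entropy = 9/29 * 0.15 + 10/29 * 0.6 + 1/29 * 1.04 + 9/29 * 0.7
= 0.5066
chi = 0.51 - 0.5066
= 0.0034

0.0034


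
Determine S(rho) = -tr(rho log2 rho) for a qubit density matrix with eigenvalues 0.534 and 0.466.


S = -p*log2(p) - (1-p)*log2(1-p)
p = 0.5340, 1-p = 0.4660
= -0.5340 * log2(0.5340) - 0.4660 * log2(0.4660)
= -(-0.4833) - (-0.5133)
= 0.9967

0.9967


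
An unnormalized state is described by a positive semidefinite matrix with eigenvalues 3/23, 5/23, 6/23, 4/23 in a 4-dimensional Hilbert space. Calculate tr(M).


tr(M) = sum of eigenvalues
= 3/23 + 5/23 + 6/23 + 4/23
= 18/23
= 0.7826

0.7826


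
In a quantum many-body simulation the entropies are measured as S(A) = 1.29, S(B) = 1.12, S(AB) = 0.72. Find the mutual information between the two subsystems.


I(A:B) = S(A) + S(B) - S(AB)
= 1.29 + 1.12 - 0.72
= 1.6900

1.6900


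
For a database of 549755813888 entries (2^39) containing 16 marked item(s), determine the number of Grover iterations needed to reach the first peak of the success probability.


After j Grover iterations the success probability is P(j) = sin^2((2j+1)*theta), where sin(theta) = sqrt(k/N).
N = 2^39 = 549755813888, k = 16
sin(theta) = sqrt(k/N) = 5.394796609e-06
theta = arcsin(sqrt(k/N)) = 5.394796609e-06 rad
P(j) reaches its first maximum when (2j+1)*theta is as close as possible to pi/2, i.e. j = round(pi/(4*theta) - 1/2).
pi/(4*theta) - 1/2 = 145583.8881
(For comparison, the common estimate pi/4 * sqrt(N/k) = 145584.3881; the exact maximiser is used here.)
Optimal iterations = 145584

145584


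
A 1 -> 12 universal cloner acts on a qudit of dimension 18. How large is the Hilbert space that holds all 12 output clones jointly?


Output space = H^(tensor 12) where dim(H) = 18
dim = 18^12
= 324 (after 2 factors)
= 5832 (after 3 factors)
= 104976 (after 4 factors)
= 1889568 (after 5 factors)
= 34012224 (after 6 factors)
= 612220032 (after 7 factors)
= 11019960576 (after 8 factors)
= 198359290368 (after 9 factors)
= 3570467226624 (after 10 factors)
= 64268410079232 (after 11 factors)
= 1156831381426176 (after 12 factors)
= 1156831381426176

1156831381426176


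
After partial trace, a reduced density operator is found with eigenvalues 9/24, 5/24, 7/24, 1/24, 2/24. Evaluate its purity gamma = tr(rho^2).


tr(rho^2) = sum of eigenvalues squared
= (9/24)^2 + (5/24)^2 + (7/24)^2 + (1/24)^2 + (2/24)^2
= (81 + 25 + 49 + 1 + 4) / 576
= 160/576
= 0.2778

0.2778


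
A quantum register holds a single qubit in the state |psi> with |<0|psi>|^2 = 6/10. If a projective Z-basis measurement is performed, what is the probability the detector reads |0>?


|alpha|^2 = 6/10 = 0.6000
|beta|^2 = 1 - 6/10 = 4/10 = 0.4000
P(|0>) = |alpha|^2 = 0.6000

0.6000


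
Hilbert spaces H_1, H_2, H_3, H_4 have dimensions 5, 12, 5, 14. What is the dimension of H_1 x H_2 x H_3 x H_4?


dim(H_1 x H_2 x H_3 x H_4) = 5 * 12 * 5 * 14
= 60 * 5 * 14
= 300 * 14
= 4200

4200


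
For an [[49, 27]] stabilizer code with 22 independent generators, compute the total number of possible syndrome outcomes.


Each stabilizer generator gives a binary (+1 or -1) measurement outcome.
With 22 independent generators:
Total syndromes = 2^22
= 4194304

4194304


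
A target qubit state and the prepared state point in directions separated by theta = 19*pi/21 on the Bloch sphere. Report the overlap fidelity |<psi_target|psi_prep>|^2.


For states separated by angle theta on Bloch sphere:
F = cos^2(theta/2)
theta = 19*pi/21 = 2.8424
theta/2 = 1.4212
cos(theta/2) = 0.1490
F = 0.0222

0.0222


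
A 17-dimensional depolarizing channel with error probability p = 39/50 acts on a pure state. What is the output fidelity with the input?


F = (1-p) + p/d
= (1 - 0.7800) + 0.7800/17
= 0.2200 + 0.0459
= 0.2659

0.2659


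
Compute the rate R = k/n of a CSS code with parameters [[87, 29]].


Code rate R = k/n
= 29/87
= 0.3333

0.3333


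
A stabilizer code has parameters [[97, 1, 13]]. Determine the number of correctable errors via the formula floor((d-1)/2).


Code parameters: [[97, 1, 13]], distance d = 13.
Number of correctable errors = floor((d-1)/2)
= floor((13 - 1)/2)
= floor(12/2)
= 6

6


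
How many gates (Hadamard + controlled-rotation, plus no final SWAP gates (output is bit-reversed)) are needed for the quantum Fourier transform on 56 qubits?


Hadamard gates: 56
Controlled rotations: n*(n-1)/2 = 56*55/2 = 1540
SWAP gates: 0 (omitted)
Total = 56 + 1540
= 1596

1596


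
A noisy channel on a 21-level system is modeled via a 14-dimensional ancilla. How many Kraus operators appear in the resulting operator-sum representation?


Tracing out the environment in an orthonormal basis {|i>_E} gives Kraus operators K_i = <i|_E U |0>_E.
Number of Kraus operators = dim(H_env) = d_env
= 14

14


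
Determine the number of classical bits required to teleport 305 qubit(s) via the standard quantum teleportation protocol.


Quantum teleportation requires 2 classical bits per qubit teleported.
305 qubit(s) -> 2 * 305 = 610 classical bits

610


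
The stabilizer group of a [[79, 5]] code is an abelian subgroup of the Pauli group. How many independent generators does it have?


For an [[n,k]] stabilizer code:
Number of stabilizer generators = n - k
= 79 - 5
= 74

74


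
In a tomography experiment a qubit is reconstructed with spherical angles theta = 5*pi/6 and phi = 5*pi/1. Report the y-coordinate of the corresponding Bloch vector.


theta = 2.6180, phi = 15.7080
r_y = sin(theta)*sin(phi) = 0.5000 * 0.0000
r_y = 0.0000

0.0000


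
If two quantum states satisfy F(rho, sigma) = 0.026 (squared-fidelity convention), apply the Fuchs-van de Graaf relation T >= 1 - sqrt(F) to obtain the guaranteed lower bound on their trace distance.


Fuchs-van de Graaf (squared-fidelity convention): 1 - sqrt(F) <= T <= sqrt(1 - F).
Lower bound: T >= 1 - sqrt(F)
sqrt(F) = sqrt(0.026) = 0.1612
T >= 1 - 0.1612
T >= 0.8388

0.8388


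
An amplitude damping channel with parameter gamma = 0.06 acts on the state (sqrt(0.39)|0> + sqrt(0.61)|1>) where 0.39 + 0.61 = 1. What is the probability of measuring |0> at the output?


For amplitude damping with parameter gamma on state sqrt(a)|0> + sqrt(b)|1>:
alpha^2 = 0.39, beta^2 = 0.61
P(|0>) = alpha^2 + gamma * beta^2
= 0.39 + 0.06 * 0.61
= 0.39 + 0.0366
= 0.4266

0.4266


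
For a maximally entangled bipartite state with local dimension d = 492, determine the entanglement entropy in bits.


For a maximally entangled state in d x d:
S = log2(d) = log2(492)
= 8.9425

8.9425


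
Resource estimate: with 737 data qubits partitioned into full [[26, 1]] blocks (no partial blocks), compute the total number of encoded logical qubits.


Each code block uses 26 physical qubits for 1 logical qubit(s).
Number of complete blocks = floor(737 / 26) = 28
Logical qubits = 28 * 1
= 28

28


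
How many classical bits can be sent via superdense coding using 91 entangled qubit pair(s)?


Superdense coding allows 2 classical bits per shared entangled pair.
91 pair(s) -> 2 * 91 = 182 classical bits

182


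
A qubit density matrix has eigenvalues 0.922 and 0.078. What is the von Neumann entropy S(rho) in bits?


S = -p*log2(p) - (1-p)*log2(1-p)
p = 0.9220, 1-p = 0.0780
= -0.9220 * log2(0.9220) - 0.0780 * log2(0.0780)
= -(-0.1080) - (-0.2871)
= 0.3951

0.3951


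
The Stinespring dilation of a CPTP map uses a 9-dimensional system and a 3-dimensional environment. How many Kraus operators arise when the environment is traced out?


Tracing out the environment in an orthonormal basis {|i>_E} gives Kraus operators K_i = <i|_E U |0>_E.
Number of Kraus operators = dim(H_env) = d_env
= 3

3


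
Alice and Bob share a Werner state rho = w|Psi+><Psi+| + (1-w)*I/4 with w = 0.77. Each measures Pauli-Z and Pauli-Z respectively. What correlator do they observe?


|Psi+> = (|01> + |10>)/sqrt(2)
For the pure Bell state, <Z_A Z_B> = -1 (Bell-state Pauli correlator).
The maximally-mixed part I/4 has tr(I/4 * P tensor P) = 0 for any traceless Pauli P.
So <Z_A Z_B>_rho = w * (-1) + (1 - w) * 0
= 0.77 * (-1)
= -0.7700

-0.7700


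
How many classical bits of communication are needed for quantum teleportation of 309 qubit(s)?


Quantum teleportation requires 2 classical bits per qubit teleported.
309 qubit(s) -> 2 * 309 = 618 classical bits

618


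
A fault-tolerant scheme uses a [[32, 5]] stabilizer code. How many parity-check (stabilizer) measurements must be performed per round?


For an [[n,k]] stabilizer code:
Number of stabilizer generators = n - k
= 32 - 5
= 27

27


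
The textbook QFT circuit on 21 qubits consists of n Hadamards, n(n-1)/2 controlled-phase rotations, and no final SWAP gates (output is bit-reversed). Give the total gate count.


Hadamard gates: 21
Controlled rotations: n*(n-1)/2 = 21*20/2 = 210
SWAP gates: 0 (omitted)
Total = 21 + 210
= 231

231


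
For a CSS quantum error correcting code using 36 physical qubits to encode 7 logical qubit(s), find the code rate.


Code rate R = k/n
= 7/36
= 0.1944

0.1944


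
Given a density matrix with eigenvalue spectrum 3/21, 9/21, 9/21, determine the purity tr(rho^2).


tr(rho^2) = sum of eigenvalues squared
= (3/21)^2 + (9/21)^2 + (9/21)^2
= (9 + 81 + 81) / 441
= 171/441
= 0.3878

0.3878


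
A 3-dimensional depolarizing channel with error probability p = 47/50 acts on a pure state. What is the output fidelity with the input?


F = (1-p) + p/d
= (1 - 0.9400) + 0.9400/3
= 0.0600 + 0.3133
= 0.3733

0.3733


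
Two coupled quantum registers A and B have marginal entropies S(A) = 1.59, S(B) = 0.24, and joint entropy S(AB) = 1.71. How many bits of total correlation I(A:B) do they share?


I(A:B) = S(A) + S(B) - S(AB)
= 1.59 + 0.24 - 1.71
= 0.1200

0.1200


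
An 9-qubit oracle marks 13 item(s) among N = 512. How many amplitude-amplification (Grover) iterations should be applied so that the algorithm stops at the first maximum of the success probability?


After j Grover iterations the success probability is P(j) = sin^2((2j+1)*theta), where sin(theta) = sqrt(k/N).
N = 2^9 = 512, k = 13
sin(theta) = sqrt(k/N) = 0.1593443598
theta = arcsin(sqrt(k/N)) = 0.1600264916 rad
P(j) reaches its first maximum when (2j+1)*theta is as close as possible to pi/2, i.e. j = round(pi/(4*theta) - 1/2).
pi/(4*theta) - 1/2 = 4.4079
(For comparison, the common estimate pi/4 * sqrt(N/k) = 4.9289; the exact maximiser is used here.)
Optimal iterations = 4

4


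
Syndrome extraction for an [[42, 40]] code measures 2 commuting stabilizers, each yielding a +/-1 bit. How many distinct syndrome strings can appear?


Each stabilizer generator gives a binary (+1 or -1) measurement outcome.
With 2 independent generators:
Total syndromes = 2^2
= 4

4


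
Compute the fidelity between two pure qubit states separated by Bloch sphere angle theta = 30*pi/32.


For states separated by angle theta on Bloch sphere:
F = cos^2(theta/2)
theta = 30*pi/32 = 2.9452
theta/2 = 1.4726
cos(theta/2) = 0.0980
F = 0.0096

0.0096


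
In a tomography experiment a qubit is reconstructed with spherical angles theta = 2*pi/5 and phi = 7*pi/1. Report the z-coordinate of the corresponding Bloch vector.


theta = 1.2566, phi = 21.9911
r_z = cos(theta) = 0.3090

0.3090


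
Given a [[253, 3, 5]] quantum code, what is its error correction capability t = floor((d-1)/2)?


Code parameters: [[253, 3, 5]], distance d = 5.
Number of correctable errors = floor((d-1)/2)
= floor((5 - 1)/2)
= floor(4/2)
= 2

2


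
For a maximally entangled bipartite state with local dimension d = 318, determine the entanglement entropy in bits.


For a maximally entangled state in d x d:
S = log2(d) = log2(318)
= 8.3129

8.3129
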